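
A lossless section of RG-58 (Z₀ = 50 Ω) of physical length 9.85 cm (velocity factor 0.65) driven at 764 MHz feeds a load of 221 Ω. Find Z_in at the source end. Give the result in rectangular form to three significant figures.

Z_in ≈ 24.6 + j51 Ω

λ = v/f = 0.65·c / 764 MHz = 0.255 m
βl = 2π·l/λ = 2π × 0.386 = 139°
tan(βl) = tan(139°) = -0.871
Z_in = Z_0·(Z_L + jZ_0·tanβl)/(Z_0 + jZ_L·tanβl)
     = 50·(221 − j43.6)/(50 − j193)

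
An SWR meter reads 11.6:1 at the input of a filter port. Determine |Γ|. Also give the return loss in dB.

|Γ| ≈ 0.841; return loss ≈ 1.5 dB

|Γ| = (S − 1)/(S + 1) = (11.6 − 1)/(11.6 + 1) = 10.6/12.6
RL = −20·log₁₀|Γ| = −20·log₁₀(0.841)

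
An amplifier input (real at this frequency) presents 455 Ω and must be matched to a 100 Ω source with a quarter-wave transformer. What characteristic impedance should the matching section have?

Z_qwt = √(Z_0·R_L) = √(100 × 455) = √45500

Z_qwt ≈ 213 Ω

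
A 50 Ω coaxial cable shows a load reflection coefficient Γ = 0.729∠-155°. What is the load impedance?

Z_L ≈ 8.21 − j10.8 Ω

Z_L = Z_0·(1 + Γ)/(1 − Γ) = 50·(0.339 − j0.308)/(1.66 + j0.308)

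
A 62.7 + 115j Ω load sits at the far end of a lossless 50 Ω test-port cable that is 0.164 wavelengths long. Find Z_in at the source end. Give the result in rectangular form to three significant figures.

βl = 2π × 0.164 = 59°
tan(βl) = tan(59°) = 1.67
Z_in = Z_0·(Z_L + jZ_0·tanβl)/(Z_0 + jZ_L·tanβl)
     = 50·(62.7 + j198)/(-142 + j105)

Z_in ≈ 19.1 − j55.9 Ω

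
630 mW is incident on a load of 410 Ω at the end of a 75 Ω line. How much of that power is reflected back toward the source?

Γ = (410 − 75)/(410 + 75) = 0.691
|Γ|² = 0.477
P_refl = |Γ|²·P_inc = 301 mW, P_del = (1 − |Γ|²)·P_inc = 329 mW

P_reflected ≈ 301 mW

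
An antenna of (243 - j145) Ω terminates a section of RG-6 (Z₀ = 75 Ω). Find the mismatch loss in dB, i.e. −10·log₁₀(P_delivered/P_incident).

mismatch loss ≈ 2.24 dB

Γ = (168 − j145)/(318 − j145), |Γ| = 0.635
|Γ|² = 0.403, so P_del/P_inc = 1 − |Γ|² = 0.597
ML = −10·log₁₀(1 − |Γ|²)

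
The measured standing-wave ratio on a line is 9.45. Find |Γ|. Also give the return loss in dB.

|Γ| ≈ 0.809; return loss ≈ 1.85 dB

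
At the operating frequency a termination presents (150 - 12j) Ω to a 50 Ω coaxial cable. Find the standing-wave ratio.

VSWR ≈ 3.02

Γ = (Z_L − Z_0)/(Z_L + Z_0) = (100 − j12)/(200 − j12)
|Γ| = 101/200 = 0.503
VSWR = (1 + |Γ|)/(1 − |Γ|) = 1.5/0.497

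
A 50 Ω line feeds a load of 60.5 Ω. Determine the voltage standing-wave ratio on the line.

VSWR ≈ 1.21

For a purely resistive load, VSWR = R_L/Z_0 or Z_0/R_L (whichever > 1) = 60.5/50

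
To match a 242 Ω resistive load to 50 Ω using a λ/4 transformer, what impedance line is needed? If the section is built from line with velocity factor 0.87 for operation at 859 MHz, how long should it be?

Z_qwt = √(Z_0·R_L) = √(50 × 242) = √12100
λ = 0.87·c/f = 0.304 m, so l = λ/4 = 0.076 m

Z_qwt ≈ 110 Ω; length ≈ 7.6 cm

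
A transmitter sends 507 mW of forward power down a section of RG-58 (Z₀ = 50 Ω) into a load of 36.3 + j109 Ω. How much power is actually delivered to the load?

|Γ| = |(-13.7 + j109)/(86.3 + j109)| = 0.79
|Γ|² = 0.624
P_refl = |Γ|²·P_inc = 317 mW, P_del = (1 − |Γ|²)·P_inc = 190 mW

P_delivered ≈ 190 mW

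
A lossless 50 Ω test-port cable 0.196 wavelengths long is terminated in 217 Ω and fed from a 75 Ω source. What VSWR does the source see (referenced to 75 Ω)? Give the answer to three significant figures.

βl = 2π × 0.196 = 70.6°
tan(βl) = 2.83
Z_in = Z_0·(Z_L + jZ_0·tanβl)/(Z_0 + jZ_L·tanβl) = 12.9 − j16.6 Ω
Γ_s = (Z_in − Z_s)/(Z_in + Z_s) = (-62.1 − j16.6)/(87.9 − j16.6), |Γ_s| = 0.719
VSWR = (1 + |Γ_s|)/(1 − |Γ_s|)

VSWR ≈ 6.12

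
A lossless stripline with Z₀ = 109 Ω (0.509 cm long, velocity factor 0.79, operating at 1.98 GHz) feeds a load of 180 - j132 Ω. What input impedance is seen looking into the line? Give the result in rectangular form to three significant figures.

Z_in ≈ 97.9 − j110 Ω

λ = v/f = 0.79·c / 1.98 GHz = 0.12 m
βl = 2π·l/λ = 2π × 0.0425 = 15.3°
tan(βl) = tan(15.3°) = 0.274
Z_in = Z_0·(Z_L + jZ_0·tanβl)/(Z_0 + jZ_L·tanβl)
     = 109·(180 − j102)/(145 + j49.3)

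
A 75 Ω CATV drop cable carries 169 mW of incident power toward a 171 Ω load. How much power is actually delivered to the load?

P_delivered ≈ 143 mW

Γ = (171 − 75)/(171 + 75) = 0.39
|Γ|² = 0.152
P_refl = |Γ|²·P_inc = 25.7 mW, P_del = (1 − |Γ|²)·P_inc = 143 mW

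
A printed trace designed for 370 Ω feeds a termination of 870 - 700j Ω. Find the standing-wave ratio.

VSWR ≈ 4.05

Γ = (Z_L − Z_0)/(Z_L + Z_0) = (500 − j700)/(1240 − j700)
|Γ| = 860/1420 = 0.604
VSWR = (1 + |Γ|)/(1 − |Γ|) = 1.6/0.396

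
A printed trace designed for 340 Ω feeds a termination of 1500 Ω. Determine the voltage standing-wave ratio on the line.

VSWR ≈ 4.41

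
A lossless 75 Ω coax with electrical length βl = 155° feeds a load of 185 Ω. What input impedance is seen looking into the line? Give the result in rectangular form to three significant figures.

Z_in ≈ 97 + j76.5 Ω

tan(βl) = tan(155°) = -0.466
Z_in = Z_0·(Z_L + jZ_0·tanβl)/(Z_0 + jZ_L·tanβl)
     = 75·(185 − j35)/(75 − j86.3)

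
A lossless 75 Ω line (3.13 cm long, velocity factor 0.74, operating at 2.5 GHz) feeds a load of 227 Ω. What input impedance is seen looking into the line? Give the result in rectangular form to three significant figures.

Z_in ≈ 36.5 + j47.2 Ω

λ = v/f = 0.74·c / 2.5 GHz = 0.0888 m
βl = 2π·l/λ = 2π × 0.352 = 127°
tan(βl) = tan(127°) = -1.33
Z_in = Z_0·(Z_L + jZ_0·tanβl)/(Z_0 + jZ_L·tanβl)
     = 75·(227 − j99.9)/(75 − j302)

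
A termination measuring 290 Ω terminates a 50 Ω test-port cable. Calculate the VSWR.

VSWR ≈ 5.8

Γ = (290 − 50)/(290 + 50) = 0.706
VSWR = (1 + 0.706)/(1 − 0.706)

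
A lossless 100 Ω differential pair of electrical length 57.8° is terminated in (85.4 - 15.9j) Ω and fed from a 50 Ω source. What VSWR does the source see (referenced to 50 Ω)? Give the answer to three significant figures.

tan(βl) = 1.59
Z_in = Z_0·(Z_L + jZ_0·tanβl)/(Z_0 + jZ_L·tanβl) = 88.3 + j18.5 Ω
Γ_s = (Z_in − Z_s)/(Z_in + Z_s) = (38.3 + j18.5)/(138 + j18.5), |Γ_s| = 0.305
VSWR = (1 + |Γ_s|)/(1 − |Γ_s|)

VSWR ≈ 1.88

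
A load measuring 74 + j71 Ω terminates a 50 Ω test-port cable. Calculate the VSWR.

VSWR ≈ 3.21

Γ = (Z_L − Z_0)/(Z_L + Z_0) = (24 + j71)/(124 + j71)
|Γ| = 74.9/143 = 0.525
VSWR = (1 + |Γ|)/(1 − |Γ|) = 1.52/0.475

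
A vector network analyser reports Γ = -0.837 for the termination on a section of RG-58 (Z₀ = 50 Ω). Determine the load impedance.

Z_L ≈ 4.44 Ω

Z_L = Z_0·(1 + Γ)/(1 − Γ) = 50·(0.163)/(1.84)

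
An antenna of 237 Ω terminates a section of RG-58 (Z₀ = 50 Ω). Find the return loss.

RL ≈ 3.72 dB

Γ = (237 − 50)/(237 + 50) = 0.652
RL = −20·log₁₀|Γ| = −20·log₁₀(0.652)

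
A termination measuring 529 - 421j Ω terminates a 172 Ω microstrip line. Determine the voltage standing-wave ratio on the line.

Γ = (Z_L − Z_0)/(Z_L + Z_0) = (357 − j421)/(701 − j421)
|Γ| = 552/818 = 0.675
VSWR = (1 + |Γ|)/(1 − |Γ|) = 1.68/0.325

VSWR ≈ 5.15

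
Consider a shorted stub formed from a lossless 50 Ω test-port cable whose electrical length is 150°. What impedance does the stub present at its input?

Z_in ≈ −j28.9 Ω

tan(βl) = -0.577
For a shorted stub, Z_in = jZ_0·tan(βl)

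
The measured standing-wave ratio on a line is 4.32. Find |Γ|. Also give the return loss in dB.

|Γ| ≈ 0.624; return loss ≈ 4.1 dB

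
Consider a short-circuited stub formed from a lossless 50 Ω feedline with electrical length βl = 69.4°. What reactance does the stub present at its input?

tan(βl) = 2.66
For a short-circuited stub, Z_in = jZ_0·tan(βl)

X_in ≈ 133 Ω (inductive)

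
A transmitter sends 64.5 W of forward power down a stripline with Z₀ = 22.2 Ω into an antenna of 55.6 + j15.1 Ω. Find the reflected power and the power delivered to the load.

|Γ| = |(33.4 + j15.1)/(77.8 + j15.1)| = 0.463
|Γ|² = 0.214
P_refl = |Γ|²·P_inc = 13.8 W, P_del = (1 − |Γ|²)·P_inc = 50.7 W

P_reflected ≈ 13.8 W; P_delivered ≈ 50.7 W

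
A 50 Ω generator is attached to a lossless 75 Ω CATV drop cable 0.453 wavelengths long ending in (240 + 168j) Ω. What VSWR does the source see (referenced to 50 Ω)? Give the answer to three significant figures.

βl = 2π × 0.453 = 163°
tan(βl) = -0.304
Z_in = Z_0·(Z_L + jZ_0·tanβl)/(Z_0 + jZ_L·tanβl) = 69.5 + j127 Ω
Γ_s = (Z_in − Z_s)/(Z_in + Z_s) = (19.5 + j127)/(119 + j127), |Γ_s| = 0.736
VSWR = (1 + |Γ_s|)/(1 − |Γ_s|)

VSWR ≈ 6.57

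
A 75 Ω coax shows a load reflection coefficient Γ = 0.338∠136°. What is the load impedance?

Z_L ≈ 41.5 + j22 Ω

Z_L = Z_0·(1 + Γ)/(1 − Γ) = 75·(0.757 + j0.235)/(1.24 − j0.235)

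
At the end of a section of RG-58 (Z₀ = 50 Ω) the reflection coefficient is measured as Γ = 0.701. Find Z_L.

Z_L = Z_0·(1 + Γ)/(1 − Γ) = 50·(1.7)/(0.299)

Z_L ≈ 284 Ω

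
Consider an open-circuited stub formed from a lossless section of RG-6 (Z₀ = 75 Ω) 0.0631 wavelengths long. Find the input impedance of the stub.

Z_in ≈ −j179 Ω

βl = 2π × 0.0631 = 22.7°
tan(βl) = 0.419
For an open-circuited stub, Z_in = −jZ_0·cot(βl) = −jZ_0/tan(βl)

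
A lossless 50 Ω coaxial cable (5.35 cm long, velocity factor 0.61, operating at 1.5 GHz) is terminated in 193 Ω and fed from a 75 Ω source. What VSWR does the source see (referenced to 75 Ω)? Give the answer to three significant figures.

λ = v/f = 0.61·c / 1.5 GHz = 0.122 m
βl = 2π·l/λ = 2π × 0.439 = 158°
tan(βl) = -0.407
Z_in = Z_0·(Z_L + jZ_0·tanβl)/(Z_0 + jZ_L·tanβl) = 64.9 + j81.6 Ω
Γ_s = (Z_in − Z_s)/(Z_in + Z_s) = (-10.1 + j81.6)/(140 + j81.6), |Γ_s| = 0.508
VSWR = (1 + |Γ_s|)/(1 − |Γ_s|)

VSWR ≈ 3.06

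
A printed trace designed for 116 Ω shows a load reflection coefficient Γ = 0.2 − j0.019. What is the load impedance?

Z_L = Z_0·(1 + Γ)/(1 − Γ) = 116·(1.2 − j0.019)/(0.8 + j0.019)

Z_L ≈ 174 − j6.88 Ω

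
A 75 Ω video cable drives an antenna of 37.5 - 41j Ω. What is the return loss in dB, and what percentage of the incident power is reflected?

RL ≈ 6.67 dB; 21.5% of incident power reflected

Γ = (-37.5 − j41)/(112.5 − j41), |Γ| = 0.464
RL = −20·log₁₀(0.464) = 6.67 dB
P_refl/P_inc = |Γ|² = 0.215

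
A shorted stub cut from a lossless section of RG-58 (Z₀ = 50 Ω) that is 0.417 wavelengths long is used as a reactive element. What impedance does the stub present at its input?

Z_in ≈ −j28.7 Ω

βl = 2π × 0.417 = 150°
tan(βl) = -0.575
For a shorted stub, Z_in = jZ_0·tan(βl)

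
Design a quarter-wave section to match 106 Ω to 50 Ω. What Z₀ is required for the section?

Z_qwt = √(Z_0·R_L) = √(50 × 106) = √5300

Z_qwt ≈ 72.8 Ω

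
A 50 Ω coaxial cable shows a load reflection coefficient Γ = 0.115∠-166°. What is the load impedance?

Z_L = Z_0·(1 + Γ)/(1 − Γ) = 50·(0.888 − j0.0278)/(1.11 + j0.0278)

Z_L ≈ 39.9 − j2.25 Ω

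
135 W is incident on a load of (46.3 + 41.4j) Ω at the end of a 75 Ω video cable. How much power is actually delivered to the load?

|Γ| = |(-28.7 + j41.4)/(121.3 + j41.4)| = 0.393
|Γ|² = 0.154
P_refl = |Γ|²·P_inc = 20.9 W, P_del = (1 − |Γ|²)·P_inc = 114 W

P_delivered ≈ 114 W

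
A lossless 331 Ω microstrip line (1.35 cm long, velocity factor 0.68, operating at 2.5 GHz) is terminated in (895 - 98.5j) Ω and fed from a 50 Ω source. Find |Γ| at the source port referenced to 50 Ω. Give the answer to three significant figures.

|Γ| ≈ 0.714

λ = v/f = 0.68·c / 2.5 GHz = 0.0816 m
βl = 2π·l/λ = 2π × 0.165 = 59.6°
tan(βl) = 1.7
Z_in = Z_0·(Z_L + jZ_0·tanβl)/(Z_0 + jZ_L·tanβl) = 149 − j146 Ω
Γ_s = (Z_in − Z_s)/(Z_in + Z_s) = (98.7 − j146)/(199 − j146), |Γ_s| = 0.714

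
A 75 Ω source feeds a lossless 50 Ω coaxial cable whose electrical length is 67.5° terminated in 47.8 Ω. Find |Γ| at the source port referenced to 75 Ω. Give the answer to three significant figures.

|Γ| ≈ 0.185

tan(βl) = 2.41
Z_in = Z_0·(Z_L + jZ_0·tanβl)/(Z_0 + jZ_L·tanβl) = 51.6 + j1.64 Ω
Γ_s = (Z_in − Z_s)/(Z_in + Z_s) = (-23.4 + j1.64)/(127 + j1.64), |Γ_s| = 0.185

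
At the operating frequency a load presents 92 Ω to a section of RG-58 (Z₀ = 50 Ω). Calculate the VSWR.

For a purely resistive load, VSWR = R_L/Z_0 or Z_0/R_L (whichever > 1) = 92/50

VSWR ≈ 1.84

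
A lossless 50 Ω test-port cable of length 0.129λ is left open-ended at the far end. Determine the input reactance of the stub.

βl = 2π × 0.129 = 46.4°
tan(βl) = 1.05
For an open-ended stub, Z_in = −jZ_0·cot(βl) = −jZ_0/tan(βl)

X_in ≈ -47.5 Ω (capacitive)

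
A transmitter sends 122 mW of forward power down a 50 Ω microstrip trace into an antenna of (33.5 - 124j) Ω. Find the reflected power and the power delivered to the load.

P_reflected ≈ 85.4 mW; P_delivered ≈ 36.6 mW

|Γ| = |(-16.5 − j124)/(83.5 − j124)| = 0.837
|Γ|² = 0.7
P_refl = |Γ|²·P_inc = 85.4 mW, P_del = (1 − |Γ|²)·P_inc = 36.6 mW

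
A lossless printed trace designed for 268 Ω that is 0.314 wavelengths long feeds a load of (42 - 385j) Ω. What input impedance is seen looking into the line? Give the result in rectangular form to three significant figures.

Z_in ≈ 47.4 + j420 Ω

βl = 2π × 0.314 = 113°
tan(βl) = tan(113°) = -2.35
Z_in = Z_0·(Z_L + jZ_0·tanβl)/(Z_0 + jZ_L·tanβl)
     = 268·(42 − j1020)/(-637 − j98.8)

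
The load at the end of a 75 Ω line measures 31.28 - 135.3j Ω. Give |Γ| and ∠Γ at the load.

Γ ≈ 0.826 ∠ -56.1°

Γ = (Z_L − Z_0)/(Z_L + Z_0) = (-43.72 − j135.3)/(106.3 − j135.3)
|Γ| = 142/172 = 0.826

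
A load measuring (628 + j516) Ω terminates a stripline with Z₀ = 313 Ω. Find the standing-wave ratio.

Γ = (Z_L − Z_0)/(Z_L + Z_0) = (315 + j516)/(941 + j516)
|Γ| = 605/1070 = 0.563
VSWR = (1 + |Γ|)/(1 − |Γ|) = 1.56/0.437

VSWR ≈ 3.58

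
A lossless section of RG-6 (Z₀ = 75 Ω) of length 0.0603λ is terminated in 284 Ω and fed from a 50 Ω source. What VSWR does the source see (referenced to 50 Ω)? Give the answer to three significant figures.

βl = 2π × 0.0603 = 21.7°
tan(βl) = 0.398
Z_in = Z_0·(Z_L + jZ_0·tanβl)/(Z_0 + jZ_L·tanβl) = 101 − j122 Ω
Γ_s = (Z_in − Z_s)/(Z_in + Z_s) = (50.5 − j122)/(151 − j122), |Γ_s| = 0.681
VSWR = (1 + |Γ_s|)/(1 − |Γ_s|)

VSWR ≈ 5.26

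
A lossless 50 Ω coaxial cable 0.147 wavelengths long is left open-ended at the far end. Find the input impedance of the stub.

Z_in ≈ −j37.8 Ω

βl = 2π × 0.147 = 52.9°
tan(βl) = 1.32
For an open-ended stub, Z_in = −jZ_0·cot(βl) = −jZ_0/tan(βl)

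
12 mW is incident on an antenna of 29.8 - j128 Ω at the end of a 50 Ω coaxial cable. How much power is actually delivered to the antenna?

P_delivered ≈ 3.14 mW

|Γ| = |(-20.2 − j128)/(79.8 − j128)| = 0.859
|Γ|² = 0.738
P_refl = |Γ|²·P_inc = 8.86 mW, P_del = (1 − |Γ|²)·P_inc = 3.14 mW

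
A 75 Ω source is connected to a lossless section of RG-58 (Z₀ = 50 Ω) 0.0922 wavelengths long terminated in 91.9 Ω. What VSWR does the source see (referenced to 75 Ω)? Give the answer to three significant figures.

VSWR ≈ 1.81

βl = 2π × 0.0922 = 33.2°
tan(βl) = 0.654
Z_in = Z_0·(Z_L + jZ_0·tanβl)/(Z_0 + jZ_L·tanβl) = 53.7 − j31.8 Ω
Γ_s = (Z_in − Z_s)/(Z_in + Z_s) = (-21.3 − j31.8)/(129 − j31.8), |Γ_s| = 0.289
VSWR = (1 + |Γ_s|)/(1 − |Γ_s|)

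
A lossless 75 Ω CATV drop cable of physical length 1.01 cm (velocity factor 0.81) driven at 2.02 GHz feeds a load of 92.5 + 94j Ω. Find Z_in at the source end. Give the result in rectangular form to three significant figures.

λ = v/f = 0.81·c / 2.02 GHz = 0.12 m
βl = 2π·l/λ = 2π × 0.084 = 30.2°
tan(βl) = tan(30.2°) = 0.583
Z_in = Z_0·(Z_L + jZ_0·tanβl)/(Z_0 + jZ_L·tanβl)
     = 75·(92.5 + j138)/(20.2 + j53.9)

Z_in ≈ 210 − j49.8 Ω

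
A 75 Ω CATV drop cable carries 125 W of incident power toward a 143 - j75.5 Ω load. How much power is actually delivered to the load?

|Γ| = |(68 − j75.5)/(218 − j75.5)| = 0.44
|Γ|² = 0.194
P_refl = |Γ|²·P_inc = 24.2 W, P_del = (1 − |Γ|²)·P_inc = 101 W

P_delivered ≈ 101 W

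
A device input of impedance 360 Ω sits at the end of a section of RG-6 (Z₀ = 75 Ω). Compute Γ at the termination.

Γ = (Z_L − Z_0)/(Z_L + Z_0) = (360 − 75)/(360 + 75) = 285/435

Γ = 0.655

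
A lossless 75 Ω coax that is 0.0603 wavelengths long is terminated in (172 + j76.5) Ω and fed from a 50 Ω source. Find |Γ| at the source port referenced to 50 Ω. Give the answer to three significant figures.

|Γ| ≈ 0.613

βl = 2π × 0.0603 = 21.7°
tan(βl) = 0.398
Z_in = Z_0·(Z_L + jZ_0·tanβl)/(Z_0 + jZ_L·tanβl) = 168 − j79.1 Ω
Γ_s = (Z_in − Z_s)/(Z_in + Z_s) = (118 − j79.1)/(218 − j79.1), |Γ_s| = 0.613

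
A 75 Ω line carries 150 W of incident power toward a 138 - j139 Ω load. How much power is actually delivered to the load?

P_delivered ≈ 96 W

|Γ| = |(63 − j139)/(213 − j139)| = 0.6
|Γ|² = 0.36
P_refl = |Γ|²·P_inc = 54 W, P_del = (1 − |Γ|²)·P_inc = 96 W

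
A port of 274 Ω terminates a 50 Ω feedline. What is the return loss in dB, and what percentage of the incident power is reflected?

Γ = (274 − 50)/(274 + 50) = 0.691
RL = −20·log₁₀(0.691) = 3.21 dB
P_refl/P_inc = |Γ|² = 0.478

RL ≈ 3.21 dB; 47.8% of incident power reflected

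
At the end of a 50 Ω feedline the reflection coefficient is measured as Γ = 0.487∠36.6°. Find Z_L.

Z_L = Z_0·(1 + Γ)/(1 − Γ) = 50·(1.39 + j0.29)/(0.609 − j0.29)

Z_L ≈ 83.8 + j63.8 Ω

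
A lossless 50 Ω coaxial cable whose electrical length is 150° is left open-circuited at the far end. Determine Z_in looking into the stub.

tan(βl) = -0.577
For an open-circuited stub, Z_in = −jZ_0·cot(βl) = −jZ_0/tan(βl)

Z_in ≈ +j86.6 Ω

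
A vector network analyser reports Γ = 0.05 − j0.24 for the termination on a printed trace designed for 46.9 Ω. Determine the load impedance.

Z_L ≈ 45.9 − j23.4 Ω

Z_L = Z_0·(1 + Γ)/(1 − Γ) = 46.9·(1.05 − j0.24)/(0.95 + j0.24)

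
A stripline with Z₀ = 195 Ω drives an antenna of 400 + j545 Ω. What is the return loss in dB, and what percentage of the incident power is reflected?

Γ = (205 + j545)/(595 + j545), |Γ| = 0.722
RL = −20·log₁₀(0.722) = 2.83 dB
P_refl/P_inc = |Γ|² = 0.521

RL ≈ 2.83 dB; 52.1% of incident power reflected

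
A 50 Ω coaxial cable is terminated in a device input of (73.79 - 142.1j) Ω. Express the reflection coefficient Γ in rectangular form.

Γ ≈ 0.651 − j0.4

Γ = (Z_L − Z_0)/(Z_L + Z_0) = (23.79 − j142.1)/(123.8 − j142.1)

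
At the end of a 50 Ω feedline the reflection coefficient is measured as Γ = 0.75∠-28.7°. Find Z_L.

Z_L = Z_0·(1 + Γ)/(1 − Γ) = 50·(1.66 − j0.36)/(0.342 + j0.36)

Z_L ≈ 88.6 − j146 Ω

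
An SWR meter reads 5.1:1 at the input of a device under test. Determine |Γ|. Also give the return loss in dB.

|Γ| ≈ 0.672; return loss ≈ 3.45 dB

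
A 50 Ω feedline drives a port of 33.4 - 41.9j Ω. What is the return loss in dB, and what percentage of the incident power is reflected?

RL ≈ 6.32 dB; 23.3% of incident power reflected

Γ = (-16.6 − j41.9)/(83.4 − j41.9), |Γ| = 0.483
RL = −20·log₁₀(0.483) = 6.32 dB
P_refl/P_inc = |Γ|² = 0.233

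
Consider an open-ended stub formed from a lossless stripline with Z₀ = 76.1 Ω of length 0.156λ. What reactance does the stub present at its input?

βl = 2π × 0.156 = 56.2°
tan(βl) = 1.49
For an open-ended stub, Z_in = −jZ_0·cot(βl) = −jZ_0/tan(βl)

X_in ≈ -51 Ω (capacitive)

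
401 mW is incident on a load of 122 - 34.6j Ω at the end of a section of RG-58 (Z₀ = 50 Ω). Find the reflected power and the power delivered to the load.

|Γ| = |(72 − j34.6)/(172 − j34.6)| = 0.455
|Γ|² = 0.207
P_refl = |Γ|²·P_inc = 83.1 mW, P_del = (1 − |Γ|²)·P_inc = 318 mW

P_reflected ≈ 83.1 mW; P_delivered ≈ 318 mW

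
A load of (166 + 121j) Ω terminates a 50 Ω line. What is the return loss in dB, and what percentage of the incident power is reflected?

RL ≈ 3.39 dB; 45.8% of incident power reflected

Γ = (116 + j121)/(216 + j121), |Γ| = 0.677
RL = −20·log₁₀(0.677) = 3.39 dB
P_refl/P_inc = |Γ|² = 0.458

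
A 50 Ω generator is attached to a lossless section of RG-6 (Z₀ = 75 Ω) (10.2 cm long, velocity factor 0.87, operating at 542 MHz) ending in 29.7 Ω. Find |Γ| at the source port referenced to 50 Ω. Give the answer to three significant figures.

λ = v/f = 0.87·c / 542 MHz = 0.482 m
βl = 2π·l/λ = 2π × 0.212 = 76.3°
tan(βl) = 4.09
Z_in = Z_0·(Z_L + jZ_0·tanβl)/(Z_0 + jZ_L·tanβl) = 145 + j71.4 Ω
Γ_s = (Z_in − Z_s)/(Z_in + Z_s) = (95.3 + j71.4)/(195 + j71.4), |Γ_s| = 0.573

|Γ| ≈ 0.573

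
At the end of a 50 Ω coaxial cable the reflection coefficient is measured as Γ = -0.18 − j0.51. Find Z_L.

Z_L = Z_0·(1 + Γ)/(1 − Γ) = 50·(0.82 − j0.51)/(1.18 + j0.51)

Z_L ≈ 21.4 − j30.9 Ω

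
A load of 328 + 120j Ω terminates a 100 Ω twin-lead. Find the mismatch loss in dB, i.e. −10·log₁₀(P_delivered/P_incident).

Γ = (228 + j120)/(428 + j120), |Γ| = 0.58
|Γ|² = 0.336, so P_del/P_inc = 1 − |Γ|² = 0.664
ML = −10·log₁₀(1 − |Γ|²)

mismatch loss ≈ 1.78 dB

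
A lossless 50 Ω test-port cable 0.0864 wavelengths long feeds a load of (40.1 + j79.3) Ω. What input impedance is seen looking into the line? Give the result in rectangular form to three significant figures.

Z_in ≈ 232 − j62.2 Ω

βl = 2π × 0.0864 = 31.1°
tan(βl) = tan(31.1°) = 0.603
Z_in = Z_0·(Z_L + jZ_0·tanβl)/(Z_0 + jZ_L·tanβl)
     = 50·(40.1 + j109)/(2.16 + j24.2)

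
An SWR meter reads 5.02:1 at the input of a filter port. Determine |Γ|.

|Γ| ≈ 0.668

|Γ| = (S − 1)/(S + 1) = (5.02 − 1)/(5.02 + 1) = 4.02/6.02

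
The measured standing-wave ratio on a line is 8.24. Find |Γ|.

|Γ| ≈ 0.784

|Γ| = (S − 1)/(S + 1) = (8.24 − 1)/(8.24 + 1) = 7.24/9.24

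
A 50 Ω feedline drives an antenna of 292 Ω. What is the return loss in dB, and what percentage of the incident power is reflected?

Γ = (292 − 50)/(292 + 50) = 0.708
RL = −20·log₁₀(0.708) = 3 dB
P_refl/P_inc = |Γ|² = 0.501

RL ≈ 3 dB; 50.1% of incident power reflected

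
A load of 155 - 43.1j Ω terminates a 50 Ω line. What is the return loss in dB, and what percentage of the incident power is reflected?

RL ≈ 5.32 dB; 29.4% of incident power reflected

Γ = (105 − j43.1)/(205 − j43.1), |Γ| = 0.542
RL = −20·log₁₀(0.542) = 5.32 dB
P_refl/P_inc = |Γ|² = 0.294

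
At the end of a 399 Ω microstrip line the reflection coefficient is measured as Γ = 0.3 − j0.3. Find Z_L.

Z_L = Z_0·(1 + Γ)/(1 − Γ) = 399·(1.3 − j0.3)/(0.7 + j0.3)

Z_L ≈ 564 − j413 Ω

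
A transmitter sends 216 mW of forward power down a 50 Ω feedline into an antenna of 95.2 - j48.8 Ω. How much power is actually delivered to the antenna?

P_delivered ≈ 175 mW

|Γ| = |(45.2 − j48.8)/(145.2 − j48.8)| = 0.434
|Γ|² = 0.189
P_refl = |Γ|²·P_inc = 40.7 mW, P_del = (1 − |Γ|²)·P_inc = 175 mW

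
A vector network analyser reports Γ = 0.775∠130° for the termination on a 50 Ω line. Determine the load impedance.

Z_L = Z_0·(1 + Γ)/(1 − Γ) = 50·(0.502 + j0.594)/(1.5 − j0.594)

Z_L ≈ 7.69 + j22.9 Ω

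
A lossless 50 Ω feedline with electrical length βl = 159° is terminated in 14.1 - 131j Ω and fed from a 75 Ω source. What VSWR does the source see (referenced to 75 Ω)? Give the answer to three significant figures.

tan(βl) = -0.384
Z_in = Z_0·(Z_L + jZ_0·tanβl)/(Z_0 + jZ_L·tanβl) = 1380 + j203 Ω
Γ_s = (Z_in − Z_s)/(Z_in + Z_s) = (1300 + j203)/(1450 + j203), |Γ_s| = 0.899
VSWR = (1 + |Γ_s|)/(1 − |Γ_s|)

VSWR ≈ 18.8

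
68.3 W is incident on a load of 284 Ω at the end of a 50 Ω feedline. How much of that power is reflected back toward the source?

Γ = (284 − 50)/(284 + 50) = 0.701
|Γ|² = 0.491
P_refl = |Γ|²·P_inc = 33.5 W, P_del = (1 − |Γ|²)·P_inc = 34.8 W

P_reflected ≈ 33.5 W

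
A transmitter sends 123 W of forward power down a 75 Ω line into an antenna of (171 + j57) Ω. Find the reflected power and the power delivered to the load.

|Γ| = |(96 + j57)/(246 + j57)| = 0.442
|Γ|² = 0.195
P_refl = |Γ|²·P_inc = 24 W, P_del = (1 − |Γ|²)·P_inc = 99 W

P_reflected ≈ 24 W; P_delivered ≈ 99 W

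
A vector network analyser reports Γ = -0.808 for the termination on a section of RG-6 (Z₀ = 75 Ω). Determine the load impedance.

Z_L ≈ 7.96 Ω

Z_L = Z_0·(1 + Γ)/(1 − Γ) = 75·(0.192)/(1.81)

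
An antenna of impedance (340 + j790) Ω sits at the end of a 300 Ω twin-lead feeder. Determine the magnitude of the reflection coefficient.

Γ = (Z_L − Z_0)/(Z_L + Z_0) = (40 + j790)/(640 + j790)
|Γ| = 791/1020

|Γ| ≈ 0.778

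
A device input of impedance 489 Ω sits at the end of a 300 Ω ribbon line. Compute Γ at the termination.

Γ = 0.24

Γ = (Z_L − Z_0)/(Z_L + Z_0) = (489 − 300)/(489 + 300) = 189/789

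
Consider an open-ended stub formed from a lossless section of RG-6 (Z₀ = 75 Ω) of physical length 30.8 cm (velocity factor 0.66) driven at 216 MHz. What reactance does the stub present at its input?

X_in ≈ 45 Ω (inductive)

λ = v/f = 0.66·c / 216 MHz = 0.917 m
βl = 2π·l/λ = 2π × 0.336 = 121°
tan(βl) = -1.67
For an open-ended stub, Z_in = −jZ_0·cot(βl) = −jZ_0/tan(βl)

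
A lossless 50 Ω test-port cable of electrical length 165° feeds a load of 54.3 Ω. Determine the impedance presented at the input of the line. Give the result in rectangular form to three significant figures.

tan(βl) = tan(165°) = -0.268
Z_in = Z_0·(Z_L + jZ_0·tanβl)/(Z_0 + jZ_L·tanβl)
     = 50·(54.3 − j13.4)/(50 − j14.5)

Z_in ≈ 53.7 + j2.22 Ω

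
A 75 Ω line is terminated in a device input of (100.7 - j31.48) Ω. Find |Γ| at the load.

|Γ| ≈ 0.228

Γ = (Z_L − Z_0)/(Z_L + Z_0) = (25.7 − j31.48)/(175.7 − j31.48)
|Γ| = 40.6/178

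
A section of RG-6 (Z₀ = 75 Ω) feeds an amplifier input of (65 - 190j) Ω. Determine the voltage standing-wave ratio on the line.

Γ = (Z_L − Z_0)/(Z_L + Z_0) = (-10 − j190)/(140 − j190)
|Γ| = 190/236 = 0.806
VSWR = (1 + |Γ|)/(1 − |Γ|) = 1.81/0.194

VSWR ≈ 9.32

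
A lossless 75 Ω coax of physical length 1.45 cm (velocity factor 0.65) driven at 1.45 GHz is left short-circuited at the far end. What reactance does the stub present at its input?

λ = v/f = 0.65·c / 1.45 GHz = 0.134 m
βl = 2π·l/λ = 2π × 0.108 = 38.8°
tan(βl) = 0.804
For a short-circuited stub, Z_in = jZ_0·tan(βl)

X_in ≈ 60.3 Ω (inductive)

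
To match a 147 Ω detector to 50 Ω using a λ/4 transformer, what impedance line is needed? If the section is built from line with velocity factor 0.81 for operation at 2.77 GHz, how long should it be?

Z_qwt ≈ 85.7 Ω; length ≈ 2.19 cm

Z_qwt = √(Z_0·R_L) = √(50 × 147) = √7350
λ = 0.81·c/f = 0.0877 m, so l = λ/4 = 0.0219 m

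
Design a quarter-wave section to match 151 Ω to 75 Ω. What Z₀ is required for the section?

Z_qwt ≈ 106 Ω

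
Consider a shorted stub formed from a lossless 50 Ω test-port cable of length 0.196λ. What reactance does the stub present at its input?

βl = 2π × 0.196 = 70.6°
tan(βl) = 2.83
For a shorted stub, Z_in = jZ_0·tan(βl)

X_in ≈ 142 Ω (inductive)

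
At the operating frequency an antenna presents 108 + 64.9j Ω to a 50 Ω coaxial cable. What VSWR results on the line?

VSWR ≈ 3.08

Γ = (Z_L − Z_0)/(Z_L + Z_0) = (58 + j64.9)/(158 + j64.9)
|Γ| = 87/171 = 0.51
VSWR = (1 + |Γ|)/(1 − |Γ|) = 1.51/0.49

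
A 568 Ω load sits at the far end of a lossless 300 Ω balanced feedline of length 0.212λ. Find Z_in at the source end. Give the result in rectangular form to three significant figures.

βl = 2π × 0.212 = 76.3°
tan(βl) = tan(76.3°) = 4.11
Z_in = Z_0·(Z_L + jZ_0·tanβl)/(Z_0 + jZ_L·tanβl)
     = 300·(568 + j1230)/(300 + j2330)

Z_in ≈ 165 − j51.8 Ω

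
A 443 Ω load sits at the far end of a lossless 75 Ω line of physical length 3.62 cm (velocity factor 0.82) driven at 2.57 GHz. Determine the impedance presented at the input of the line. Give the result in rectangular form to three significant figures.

Z_in ≈ 25.7 + j73.5 Ω

λ = v/f = 0.82·c / 2.57 GHz = 0.0957 m
βl = 2π·l/λ = 2π × 0.378 = 136°
tan(βl) = tan(136°) = -0.961
Z_in = Z_0·(Z_L + jZ_0·tanβl)/(Z_0 + jZ_L·tanβl)
     = 75·(443 − j72.1)/(75 − j426)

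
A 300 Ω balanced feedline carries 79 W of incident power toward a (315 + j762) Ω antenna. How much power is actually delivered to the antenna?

P_delivered ≈ 31.1 W

|Γ| = |(15 + j762)/(615 + j762)| = 0.778
|Γ|² = 0.606
P_refl = |Γ|²·P_inc = 47.9 W, P_del = (1 − |Γ|²)·P_inc = 31.1 W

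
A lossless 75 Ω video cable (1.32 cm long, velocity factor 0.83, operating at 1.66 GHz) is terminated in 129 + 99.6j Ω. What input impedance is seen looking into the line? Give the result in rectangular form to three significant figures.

λ = v/f = 0.83·c / 1.66 GHz = 0.15 m
βl = 2π·l/λ = 2π × 0.088 = 31.7°
tan(βl) = tan(31.7°) = 0.617
Z_in = Z_0·(Z_L + jZ_0·tanβl)/(Z_0 + jZ_L·tanβl)
     = 75·(129 + j146)/(13.5 + j79.6)

Z_in ≈ 154 − j95.4 Ω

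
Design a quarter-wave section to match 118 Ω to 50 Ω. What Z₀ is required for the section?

Z_qwt = √(Z_0·R_L) = √(50 × 118) = √5900

Z_qwt ≈ 76.8 Ω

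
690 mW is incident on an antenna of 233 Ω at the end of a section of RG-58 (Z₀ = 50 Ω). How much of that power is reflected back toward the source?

P_reflected ≈ 289 mW

Γ = (233 − 50)/(233 + 50) = 0.647
|Γ|² = 0.418
P_refl = |Γ|²·P_inc = 289 mW, P_del = (1 − |Γ|²)·P_inc = 401 mW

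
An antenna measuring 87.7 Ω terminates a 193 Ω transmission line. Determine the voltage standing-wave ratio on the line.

VSWR ≈ 2.2

Γ = (87.7 − 193)/(87.7 + 193) = -0.375
VSWR = (1 + 0.375)/(1 − 0.375)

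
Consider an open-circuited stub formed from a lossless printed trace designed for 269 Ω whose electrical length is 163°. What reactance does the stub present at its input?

tan(βl) = -0.306
For an open-circuited stub, Z_in = −jZ_0·cot(βl) = −jZ_0/tan(βl)

X_in ≈ 880 Ω (inductive)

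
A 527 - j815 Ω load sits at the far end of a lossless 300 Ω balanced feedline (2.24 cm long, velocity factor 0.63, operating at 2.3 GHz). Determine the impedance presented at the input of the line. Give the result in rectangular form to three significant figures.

Z_in ≈ 55.4 + j124 Ω

λ = v/f = 0.63·c / 2.3 GHz = 0.0822 m
βl = 2π·l/λ = 2π × 0.273 = 98.1°
tan(βl) = tan(98.1°) = -7
Z_in = Z_0·(Z_L + jZ_0·tanβl)/(Z_0 + jZ_L·tanβl)
     = 300·(527 − j2910)/(-5400 − j3690)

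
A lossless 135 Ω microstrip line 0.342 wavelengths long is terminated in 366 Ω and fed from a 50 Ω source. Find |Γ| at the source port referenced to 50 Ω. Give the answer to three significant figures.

|Γ| ≈ 0.538

βl = 2π × 0.342 = 123°
tan(βl) = -1.53
Z_in = Z_0·(Z_L + jZ_0·tanβl)/(Z_0 + jZ_L·tanβl) = 67.1 + j71.9 Ω
Γ_s = (Z_in − Z_s)/(Z_in + Z_s) = (17.1 + j71.9)/(117 + j71.9), |Γ_s| = 0.538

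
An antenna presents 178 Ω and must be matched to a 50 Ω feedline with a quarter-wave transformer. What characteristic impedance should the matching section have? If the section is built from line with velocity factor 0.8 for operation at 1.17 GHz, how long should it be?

Z_qwt ≈ 94.3 Ω; length ≈ 5.13 cm

Z_qwt = √(Z_0·R_L) = √(50 × 178) = √8900
λ = 0.8·c/f = 0.205 m, so l = λ/4 = 0.0513 m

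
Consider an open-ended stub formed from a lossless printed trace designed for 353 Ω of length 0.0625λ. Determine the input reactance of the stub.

βl = 2π × 0.0625 = 22.5°
tan(βl) = 0.414
For an open-ended stub, Z_in = −jZ_0·cot(βl) = −jZ_0/tan(βl)

X_in ≈ -852 Ω (capacitive)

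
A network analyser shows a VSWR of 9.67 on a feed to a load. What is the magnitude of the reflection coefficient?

|Γ| = (S − 1)/(S + 1) = (9.67 − 1)/(9.67 + 1) = 8.67/10.7

|Γ| ≈ 0.813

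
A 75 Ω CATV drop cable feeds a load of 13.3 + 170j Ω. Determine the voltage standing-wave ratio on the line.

VSWR ≈ 34.8

Γ = (Z_L − Z_0)/(Z_L + Z_0) = (-61.7 + j170)/(88.3 + j170)
|Γ| = 181/192 = 0.944
VSWR = (1 + |Γ|)/(1 − |Γ|) = 1.94/0.0559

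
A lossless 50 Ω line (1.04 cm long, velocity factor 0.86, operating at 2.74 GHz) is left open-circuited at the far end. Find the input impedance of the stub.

Z_in ≈ −j60.1 Ω

λ = v/f = 0.86·c / 2.74 GHz = 0.0942 m
βl = 2π·l/λ = 2π × 0.11 = 39.8°
tan(βl) = 0.832
For an open-circuited stub, Z_in = −jZ_0·cot(βl) = −jZ_0/tan(βl)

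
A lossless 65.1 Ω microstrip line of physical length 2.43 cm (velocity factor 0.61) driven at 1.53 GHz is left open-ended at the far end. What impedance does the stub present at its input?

Z_in ≈ −j19.7 Ω

λ = v/f = 0.61·c / 1.53 GHz = 0.12 m
βl = 2π·l/λ = 2π × 0.203 = 73.1°
tan(βl) = 3.3
For an open-ended stub, Z_in = −jZ_0·cot(βl) = −jZ_0/tan(βl)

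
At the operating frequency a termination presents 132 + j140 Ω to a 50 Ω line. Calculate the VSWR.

Γ = (Z_L − Z_0)/(Z_L + Z_0) = (82 + j140)/(182 + j140)
|Γ| = 162/230 = 0.707
VSWR = (1 + |Γ|)/(1 − |Γ|) = 1.71/0.293

VSWR ≈ 5.82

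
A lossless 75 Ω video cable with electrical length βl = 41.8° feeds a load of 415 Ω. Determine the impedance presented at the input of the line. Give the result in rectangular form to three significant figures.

tan(βl) = tan(41.8°) = 0.894
Z_in = Z_0·(Z_L + jZ_0·tanβl)/(Z_0 + jZ_L·tanβl)
     = 75·(415 + j67.1)/(75 + j371)

Z_in ≈ 29.3 − j78 Ω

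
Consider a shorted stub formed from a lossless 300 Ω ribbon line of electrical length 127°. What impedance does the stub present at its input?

Z_in ≈ −j398 Ω

tan(βl) = -1.33
For a shorted stub, Z_in = jZ_0·tan(βl)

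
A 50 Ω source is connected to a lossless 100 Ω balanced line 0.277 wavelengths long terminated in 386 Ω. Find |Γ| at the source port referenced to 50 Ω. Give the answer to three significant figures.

|Γ| ≈ 0.362

βl = 2π × 0.277 = 99.7°
tan(βl) = -5.84
Z_in = Z_0·(Z_L + jZ_0·tanβl)/(Z_0 + jZ_L·tanβl) = 26.6 + j15.9 Ω
Γ_s = (Z_in − Z_s)/(Z_in + Z_s) = (-23.4 + j15.9)/(76.6 + j15.9), |Γ_s| = 0.362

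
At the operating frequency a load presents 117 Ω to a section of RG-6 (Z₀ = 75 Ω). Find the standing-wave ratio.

VSWR ≈ 1.56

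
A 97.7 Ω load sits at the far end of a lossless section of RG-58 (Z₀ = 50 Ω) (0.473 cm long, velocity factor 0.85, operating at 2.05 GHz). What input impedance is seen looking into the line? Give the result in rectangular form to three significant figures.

λ = v/f = 0.85·c / 2.05 GHz = 0.124 m
βl = 2π·l/λ = 2π × 0.038 = 13.7°
tan(βl) = tan(13.7°) = 0.244
Z_in = Z_0·(Z_L + jZ_0·tanβl)/(Z_0 + jZ_L·tanβl)
     = 50·(97.7 + j12.2)/(50 + j23.8)

Z_in ≈ 84.4 − j28 Ω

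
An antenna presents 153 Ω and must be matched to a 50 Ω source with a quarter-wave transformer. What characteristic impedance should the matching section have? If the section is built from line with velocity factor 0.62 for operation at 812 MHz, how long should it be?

Z_qwt = √(Z_0·R_L) = √(50 × 153) = √7650
λ = 0.62·c/f = 0.229 m, so l = λ/4 = 0.0573 m

Z_qwt ≈ 87.5 Ω; length ≈ 5.73 cm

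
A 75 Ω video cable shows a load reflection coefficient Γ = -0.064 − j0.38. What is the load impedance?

Z_L ≈ 50 − j44.7 Ω

Z_L = Z_0·(1 + Γ)/(1 − Γ) = 75·(0.936 − j0.38)/(1.06 + j0.38)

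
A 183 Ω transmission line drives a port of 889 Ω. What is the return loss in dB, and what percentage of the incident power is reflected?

RL ≈ 3.63 dB; 43.4% of incident power reflected

Γ = (889 − 183)/(889 + 183) = 0.659
RL = −20·log₁₀(0.659) = 3.63 dB
P_refl/P_inc = |Γ|² = 0.434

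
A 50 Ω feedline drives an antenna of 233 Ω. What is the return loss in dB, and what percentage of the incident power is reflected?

RL ≈ 3.79 dB; 41.8% of incident power reflected

Γ = (233 − 50)/(233 + 50) = 0.647
RL = −20·log₁₀(0.647) = 3.79 dB
P_refl/P_inc = |Γ|² = 0.418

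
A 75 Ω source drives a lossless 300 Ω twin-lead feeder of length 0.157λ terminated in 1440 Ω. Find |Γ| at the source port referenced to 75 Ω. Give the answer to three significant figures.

|Γ| ≈ 0.754

βl = 2π × 0.157 = 56.5°
tan(βl) = 1.51
Z_in = Z_0·(Z_L + jZ_0·tanβl)/(Z_0 + jZ_L·tanβl) = 88.2 − j186 Ω
Γ_s = (Z_in − Z_s)/(Z_in + Z_s) = (13.2 − j186)/(163 − j186), |Γ_s| = 0.754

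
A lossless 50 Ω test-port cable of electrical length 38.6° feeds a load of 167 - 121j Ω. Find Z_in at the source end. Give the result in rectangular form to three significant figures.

tan(βl) = tan(38.6°) = 0.798
Z_in = Z_0·(Z_L + jZ_0·tanβl)/(Z_0 + jZ_L·tanβl)
     = 50·(167 − j81.1)/(147 + j133)

Z_in ≈ 17.4 − j43.5 Ω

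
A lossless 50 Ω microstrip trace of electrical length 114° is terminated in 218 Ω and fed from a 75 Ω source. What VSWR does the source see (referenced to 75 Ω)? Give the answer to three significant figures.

tan(βl) = -2.25
Z_in = Z_0·(Z_L + jZ_0·tanβl)/(Z_0 + jZ_L·tanβl) = 13.6 + j20.9 Ω
Γ_s = (Z_in − Z_s)/(Z_in + Z_s) = (-61.4 + j20.9)/(88.6 + j20.9), |Γ_s| = 0.712
VSWR = (1 + |Γ_s|)/(1 − |Γ_s|)

VSWR ≈ 5.96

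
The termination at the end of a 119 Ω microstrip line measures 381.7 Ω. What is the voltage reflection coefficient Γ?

Γ = (Z_L − Z_0)/(Z_L + Z_0) = (381.7 − 119)/(381.7 + 119) = 262.7/500.7

Γ = 0.525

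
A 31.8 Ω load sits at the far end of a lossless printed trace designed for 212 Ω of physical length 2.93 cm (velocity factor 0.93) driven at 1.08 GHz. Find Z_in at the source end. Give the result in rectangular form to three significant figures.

λ = v/f = 0.93·c / 1.08 GHz = 0.258 m
βl = 2π·l/λ = 2π × 0.113 = 40.8°
tan(βl) = tan(40.8°) = 0.864
Z_in = Z_0·(Z_L + jZ_0·tanβl)/(Z_0 + jZ_L·tanβl)
     = 212·(31.8 + j183)/(212 + j27.5)

Z_in ≈ 54.6 + j176 Ω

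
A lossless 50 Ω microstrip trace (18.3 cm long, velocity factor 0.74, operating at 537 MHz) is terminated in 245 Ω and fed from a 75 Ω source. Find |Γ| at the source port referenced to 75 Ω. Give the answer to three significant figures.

|Γ| ≈ 0.583

λ = v/f = 0.74·c / 537 MHz = 0.413 m
βl = 2π·l/λ = 2π × 0.443 = 159°
tan(βl) = -0.377
Z_in = Z_0·(Z_L + jZ_0·tanβl)/(Z_0 + jZ_L·tanβl) = 63.5 + j98.3 Ω
Γ_s = (Z_in − Z_s)/(Z_in + Z_s) = (-11.5 + j98.3)/(138 + j98.3), |Γ_s| = 0.583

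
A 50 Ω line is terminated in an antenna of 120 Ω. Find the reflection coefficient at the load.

Γ = 0.412

Γ = (Z_L − Z_0)/(Z_L + Z_0) = (120 − 50)/(120 + 50) = 70/170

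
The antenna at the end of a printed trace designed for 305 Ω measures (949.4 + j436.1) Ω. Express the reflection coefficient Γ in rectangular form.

Γ ≈ 0.566 + j0.151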